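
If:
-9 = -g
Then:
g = 9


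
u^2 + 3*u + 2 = (u + 1)*(u + 2)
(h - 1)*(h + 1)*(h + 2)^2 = h^4 + 4*h^3 + 3*h^2 - 4*h - 4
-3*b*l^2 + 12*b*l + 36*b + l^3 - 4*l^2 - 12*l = (-3*b + l)*(l - 6)*(l + 2)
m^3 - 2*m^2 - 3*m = m*(m - 3)*(m + 1)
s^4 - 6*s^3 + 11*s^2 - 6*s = s*(s - 3)*(s - 2)*(s - 1)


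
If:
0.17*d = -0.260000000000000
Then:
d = -1.53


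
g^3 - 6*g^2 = g^2*(g - 6)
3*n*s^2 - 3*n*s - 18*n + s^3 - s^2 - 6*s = (3*n + s)*(s - 3)*(s + 2)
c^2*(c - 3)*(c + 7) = c^4 + 4*c^3 - 21*c^2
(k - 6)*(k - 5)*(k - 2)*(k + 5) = k^4 - 8*k^3 - 13*k^2 + 200*k - 300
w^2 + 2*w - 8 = (w - 2)*(w + 4)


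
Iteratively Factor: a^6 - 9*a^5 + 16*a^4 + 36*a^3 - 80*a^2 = (a)*(a^5 - 9*a^4 + 16*a^3 + 36*a^2 - 80*a) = a*(a - 2)*(a^4 - 7*a^3 + 2*a^2 + 40*a) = a*(a - 5)*(a - 2)*(a^3 - 2*a^2 - 8*a) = a*(a - 5)*(a - 4)*(a - 2)*(a^2 + 2*a) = a^2*(a - 5)*(a - 4)*(a - 2)*(a + 2)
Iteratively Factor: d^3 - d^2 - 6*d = (d - 3)*(d^2 + 2*d) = (d - 3)*(d + 2)*(d)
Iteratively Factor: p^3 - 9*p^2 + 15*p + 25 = (p - 5)*(p^2 - 4*p - 5) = (p - 5)^2*(p + 1)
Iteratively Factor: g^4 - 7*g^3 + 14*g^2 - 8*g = (g)*(g^3 - 7*g^2 + 14*g - 8) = g*(g - 4)*(g^2 - 3*g + 2) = g*(g - 4)*(g - 2)*(g - 1)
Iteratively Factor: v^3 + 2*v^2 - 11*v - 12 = (v - 3)*(v^2 + 5*v + 4) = (v - 3)*(v + 4)*(v + 1)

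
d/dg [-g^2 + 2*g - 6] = 2 - 2*g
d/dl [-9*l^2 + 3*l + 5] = 3 - 18*l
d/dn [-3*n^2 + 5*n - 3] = 5 - 6*n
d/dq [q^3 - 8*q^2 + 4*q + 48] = 3*q^2 - 16*q + 4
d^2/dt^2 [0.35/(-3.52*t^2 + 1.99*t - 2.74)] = (8.67328*t^2 - 4.90336*t - 0.35*(7.04*t - 1.99)*(14.08*t - 3.98) + 6.75136)/(3.52*t^2 - 1.99*t + 2.74)^3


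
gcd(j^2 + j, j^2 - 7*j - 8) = j + 1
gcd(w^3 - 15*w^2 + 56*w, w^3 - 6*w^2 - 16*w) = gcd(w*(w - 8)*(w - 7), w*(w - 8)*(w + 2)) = w^2 - 8*w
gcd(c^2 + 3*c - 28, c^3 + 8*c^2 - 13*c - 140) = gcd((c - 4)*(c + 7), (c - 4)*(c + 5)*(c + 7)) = c^2 + 3*c - 28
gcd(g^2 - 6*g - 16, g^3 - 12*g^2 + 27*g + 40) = g - 8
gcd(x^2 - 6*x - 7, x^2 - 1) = x + 1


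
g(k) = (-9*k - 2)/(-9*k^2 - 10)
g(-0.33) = -0.09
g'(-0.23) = 0.86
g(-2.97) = -0.28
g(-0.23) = -0.01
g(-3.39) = -0.25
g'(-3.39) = -0.06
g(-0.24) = -0.02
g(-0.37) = -0.12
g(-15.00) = -0.07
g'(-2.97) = -0.06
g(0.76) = 0.58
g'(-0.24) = 0.85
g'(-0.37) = 0.73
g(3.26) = 0.30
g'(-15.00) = 0.00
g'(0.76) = 0.07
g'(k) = 18*k*(-9*k - 2)/(-9*k^2 - 10)^2 - 9/(-9*k^2 - 10) = 9*(-9*k^2 - 4*k + 10)/(81*k^4 + 180*k^2 + 100)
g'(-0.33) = 0.77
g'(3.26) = -0.08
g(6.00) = 0.17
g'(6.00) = -0.03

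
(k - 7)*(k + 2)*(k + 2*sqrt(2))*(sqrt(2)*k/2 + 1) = sqrt(2)*k^4/2 - 5*sqrt(2)*k^3/2 + 3*k^3 - 15*k^2 - 5*sqrt(2)*k^2 - 42*k - 10*sqrt(2)*k - 28*sqrt(2)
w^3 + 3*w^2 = w^2*(w + 3)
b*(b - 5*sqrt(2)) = b^2 - 5*sqrt(2)*b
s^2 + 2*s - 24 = (s - 4)*(s + 6)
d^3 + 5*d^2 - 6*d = d*(d - 1)*(d + 6)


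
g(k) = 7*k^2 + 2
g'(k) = 14*k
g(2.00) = 30.00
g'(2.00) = 28.00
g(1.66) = 21.29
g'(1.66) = 23.24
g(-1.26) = 13.11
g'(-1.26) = -17.64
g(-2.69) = 52.65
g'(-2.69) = -37.66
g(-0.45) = 3.42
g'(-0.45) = -6.30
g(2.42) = 42.99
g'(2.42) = 33.88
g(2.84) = 58.46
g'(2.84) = 39.76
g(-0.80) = 6.48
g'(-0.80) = -11.20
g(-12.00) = 1010.00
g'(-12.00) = -168.00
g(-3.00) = 65.00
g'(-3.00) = -42.00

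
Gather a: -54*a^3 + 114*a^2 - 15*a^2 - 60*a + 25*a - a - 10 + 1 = -54*a^3 + 99*a^2 - 36*a - 9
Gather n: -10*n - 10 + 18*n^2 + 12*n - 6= 18*n^2 + 2*n - 16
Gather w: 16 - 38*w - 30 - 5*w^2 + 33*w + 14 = -5*w^2 - 5*w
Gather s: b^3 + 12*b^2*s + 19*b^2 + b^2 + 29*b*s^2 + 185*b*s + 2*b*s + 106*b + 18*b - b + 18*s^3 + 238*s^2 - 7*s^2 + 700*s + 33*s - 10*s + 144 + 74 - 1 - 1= b^3 + 20*b^2 + 123*b + 18*s^3 + s^2*(29*b + 231) + s*(12*b^2 + 187*b + 723) + 216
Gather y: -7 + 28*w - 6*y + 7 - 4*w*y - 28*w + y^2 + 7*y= y^2 + y*(1 - 4*w)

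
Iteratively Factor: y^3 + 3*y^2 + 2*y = (y)*(y^2 + 3*y + 2) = y*(y + 2)*(y + 1)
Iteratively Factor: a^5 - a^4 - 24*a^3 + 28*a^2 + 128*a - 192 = (a - 2)*(a^4 + a^3 - 22*a^2 - 16*a + 96) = (a - 2)*(a + 3)*(a^3 - 2*a^2 - 16*a + 32) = (a - 2)*(a + 3)*(a + 4)*(a^2 - 6*a + 8) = (a - 2)^2*(a + 3)*(a + 4)*(a - 4)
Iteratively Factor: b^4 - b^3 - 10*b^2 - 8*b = (b - 4)*(b^3 + 3*b^2 + 2*b) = (b - 4)*(b + 1)*(b^2 + 2*b) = b*(b - 4)*(b + 1)*(b + 2)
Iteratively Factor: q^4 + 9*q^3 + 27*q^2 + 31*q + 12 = (q + 1)*(q^3 + 8*q^2 + 19*q + 12) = (q + 1)^2*(q^2 + 7*q + 12) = (q + 1)^2*(q + 4)*(q + 3)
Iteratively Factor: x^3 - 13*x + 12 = (x - 1)*(x^2 + x - 12) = (x - 3)*(x - 1)*(x + 4)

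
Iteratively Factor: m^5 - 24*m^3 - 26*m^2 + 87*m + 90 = (m + 1)*(m^4 - m^3 - 23*m^2 - 3*m + 90) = (m - 2)*(m + 1)*(m^3 + m^2 - 21*m - 45) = (m - 2)*(m + 1)*(m + 3)*(m^2 - 2*m - 15) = (m - 2)*(m + 1)*(m + 3)^2*(m - 5)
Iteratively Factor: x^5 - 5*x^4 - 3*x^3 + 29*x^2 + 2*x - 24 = (x - 4)*(x^4 - x^3 - 7*x^2 + x + 6) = (x - 4)*(x + 2)*(x^3 - 3*x^2 - x + 3) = (x - 4)*(x - 1)*(x + 2)*(x^2 - 2*x - 3) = (x - 4)*(x - 3)*(x - 1)*(x + 2)*(x + 1)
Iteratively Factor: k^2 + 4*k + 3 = (k + 1)*(k + 3)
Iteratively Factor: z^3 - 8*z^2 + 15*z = (z - 5)*(z^2 - 3*z) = z*(z - 5)*(z - 3)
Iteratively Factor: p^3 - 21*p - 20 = (p - 5)*(p^2 + 5*p + 4) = (p - 5)*(p + 4)*(p + 1)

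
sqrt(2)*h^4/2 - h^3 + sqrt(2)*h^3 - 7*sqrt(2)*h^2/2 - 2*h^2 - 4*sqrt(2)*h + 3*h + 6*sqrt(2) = (h - 1)*(h + 3)*(h - 2*sqrt(2))*(sqrt(2)*h/2 + 1)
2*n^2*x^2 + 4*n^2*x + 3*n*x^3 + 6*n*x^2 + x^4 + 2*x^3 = x*(n + x)*(2*n + x)*(x + 2)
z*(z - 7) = z^2 - 7*z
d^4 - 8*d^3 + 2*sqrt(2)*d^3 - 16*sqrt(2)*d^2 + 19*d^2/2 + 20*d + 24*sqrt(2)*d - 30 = (d - 6)*(d - 2)*(d - sqrt(2)/2)*(d + 5*sqrt(2)/2)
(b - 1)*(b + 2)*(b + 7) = b^3 + 8*b^2 + 5*b - 14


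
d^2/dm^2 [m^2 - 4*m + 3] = 2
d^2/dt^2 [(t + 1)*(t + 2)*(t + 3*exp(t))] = 3*t^2*exp(t) + 21*t*exp(t) + 6*t + 30*exp(t) + 6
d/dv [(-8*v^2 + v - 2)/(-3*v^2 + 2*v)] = (-13*v^2 - 12*v + 4)/(v^2*(9*v^2 - 12*v + 4))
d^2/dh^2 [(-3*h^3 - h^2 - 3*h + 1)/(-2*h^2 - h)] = 2*(13*h^3 - 12*h^2 - 6*h - 1)/(h^3*(8*h^3 + 12*h^2 + 6*h + 1))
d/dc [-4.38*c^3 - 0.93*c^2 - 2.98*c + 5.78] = -13.14*c^2 - 1.86*c - 2.98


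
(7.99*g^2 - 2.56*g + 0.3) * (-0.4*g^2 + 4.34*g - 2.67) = -3.196*g^4 + 35.7006*g^3 - 32.5637*g^2 + 8.1372*g - 0.801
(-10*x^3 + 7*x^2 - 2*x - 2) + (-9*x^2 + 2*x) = -10*x^3 - 2*x^2 - 2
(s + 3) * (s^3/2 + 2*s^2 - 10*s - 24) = s^4/2 + 7*s^3/2 - 4*s^2 - 54*s - 72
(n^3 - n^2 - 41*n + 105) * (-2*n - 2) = -2*n^4 + 84*n^2 - 128*n - 210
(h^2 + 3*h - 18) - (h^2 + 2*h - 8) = h - 10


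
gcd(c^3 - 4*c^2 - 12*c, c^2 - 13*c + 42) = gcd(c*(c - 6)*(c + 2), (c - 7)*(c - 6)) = c - 6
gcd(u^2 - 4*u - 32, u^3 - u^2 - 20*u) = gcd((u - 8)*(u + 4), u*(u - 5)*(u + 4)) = u + 4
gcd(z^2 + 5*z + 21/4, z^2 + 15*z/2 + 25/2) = 1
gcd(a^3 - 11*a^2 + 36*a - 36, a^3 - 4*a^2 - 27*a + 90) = a^2 - 9*a + 18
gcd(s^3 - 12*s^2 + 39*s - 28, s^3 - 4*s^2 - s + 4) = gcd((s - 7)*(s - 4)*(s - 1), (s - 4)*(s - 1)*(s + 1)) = s^2 - 5*s + 4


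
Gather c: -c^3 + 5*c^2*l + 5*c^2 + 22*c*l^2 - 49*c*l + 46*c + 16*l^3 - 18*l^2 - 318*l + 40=-c^3 + c^2*(5*l + 5) + c*(22*l^2 - 49*l + 46) + 16*l^3 - 18*l^2 - 318*l + 40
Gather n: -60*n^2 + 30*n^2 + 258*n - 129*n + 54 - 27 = -30*n^2 + 129*n + 27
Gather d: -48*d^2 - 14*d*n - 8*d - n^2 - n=-48*d^2 + d*(-14*n - 8) - n^2 - n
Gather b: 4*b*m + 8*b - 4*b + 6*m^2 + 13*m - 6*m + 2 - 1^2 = b*(4*m + 4) + 6*m^2 + 7*m + 1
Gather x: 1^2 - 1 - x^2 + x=-x^2 + x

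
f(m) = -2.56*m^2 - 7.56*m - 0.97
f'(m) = -5.12*m - 7.56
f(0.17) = -2.33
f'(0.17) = -8.43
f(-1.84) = 4.27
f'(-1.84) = 1.86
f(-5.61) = -39.13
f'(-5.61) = 21.16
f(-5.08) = -28.63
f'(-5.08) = 18.45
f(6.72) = -167.38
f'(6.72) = -41.97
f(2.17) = -29.43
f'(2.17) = -18.67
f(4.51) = -87.14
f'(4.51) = -30.65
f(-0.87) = 3.67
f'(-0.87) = -3.11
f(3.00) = -46.69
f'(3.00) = -22.92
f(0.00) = -0.97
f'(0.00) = -7.56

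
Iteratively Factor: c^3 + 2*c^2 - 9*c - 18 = (c + 2)*(c^2 - 9) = (c + 2)*(c + 3)*(c - 3)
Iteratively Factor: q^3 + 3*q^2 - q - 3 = (q - 1)*(q^2 + 4*q + 3) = (q - 1)*(q + 3)*(q + 1)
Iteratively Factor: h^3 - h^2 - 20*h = (h - 5)*(h^2 + 4*h) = h*(h - 5)*(h + 4)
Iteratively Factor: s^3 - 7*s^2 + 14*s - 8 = (s - 1)*(s^2 - 6*s + 8) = (s - 4)*(s - 1)*(s - 2)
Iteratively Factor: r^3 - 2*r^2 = (r)*(r^2 - 2*r) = r^2*(r - 2)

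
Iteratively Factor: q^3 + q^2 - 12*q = (q + 4)*(q^2 - 3*q) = (q - 3)*(q + 4)*(q)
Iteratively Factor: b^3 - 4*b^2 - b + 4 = (b + 1)*(b^2 - 5*b + 4) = (b - 1)*(b + 1)*(b - 4)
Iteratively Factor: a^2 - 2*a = (a)*(a - 2)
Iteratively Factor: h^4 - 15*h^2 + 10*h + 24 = (h + 1)*(h^3 - h^2 - 14*h + 24) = (h + 1)*(h + 4)*(h^2 - 5*h + 6) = (h - 3)*(h + 1)*(h + 4)*(h - 2)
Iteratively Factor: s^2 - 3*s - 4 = (s - 4)*(s + 1)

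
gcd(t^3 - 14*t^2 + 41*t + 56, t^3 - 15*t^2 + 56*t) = t^2 - 15*t + 56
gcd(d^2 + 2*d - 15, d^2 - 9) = d - 3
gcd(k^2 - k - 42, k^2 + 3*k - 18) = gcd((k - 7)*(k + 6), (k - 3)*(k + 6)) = k + 6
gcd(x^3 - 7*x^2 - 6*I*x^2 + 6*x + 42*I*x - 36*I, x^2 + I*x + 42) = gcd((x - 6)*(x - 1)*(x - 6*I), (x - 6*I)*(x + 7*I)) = x - 6*I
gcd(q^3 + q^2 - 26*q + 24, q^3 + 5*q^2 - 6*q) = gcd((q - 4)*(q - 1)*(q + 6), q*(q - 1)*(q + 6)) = q^2 + 5*q - 6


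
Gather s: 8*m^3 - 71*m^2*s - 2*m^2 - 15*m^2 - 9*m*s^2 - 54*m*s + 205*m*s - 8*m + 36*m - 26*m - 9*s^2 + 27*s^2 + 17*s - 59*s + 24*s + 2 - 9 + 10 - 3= 8*m^3 - 17*m^2 + 2*m + s^2*(18 - 9*m) + s*(-71*m^2 + 151*m - 18)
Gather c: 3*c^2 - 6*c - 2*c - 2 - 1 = 3*c^2 - 8*c - 3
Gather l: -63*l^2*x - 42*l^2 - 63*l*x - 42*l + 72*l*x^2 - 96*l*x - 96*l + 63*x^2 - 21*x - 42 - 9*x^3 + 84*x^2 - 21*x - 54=l^2*(-63*x - 42) + l*(72*x^2 - 159*x - 138) - 9*x^3 + 147*x^2 - 42*x - 96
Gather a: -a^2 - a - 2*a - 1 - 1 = -a^2 - 3*a - 2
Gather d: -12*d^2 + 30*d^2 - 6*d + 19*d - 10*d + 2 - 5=18*d^2 + 3*d - 3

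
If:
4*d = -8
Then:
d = -2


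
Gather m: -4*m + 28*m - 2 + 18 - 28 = 24*m - 12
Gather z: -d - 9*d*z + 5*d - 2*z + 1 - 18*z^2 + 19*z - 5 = 4*d - 18*z^2 + z*(17 - 9*d) - 4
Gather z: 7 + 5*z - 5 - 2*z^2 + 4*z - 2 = -2*z^2 + 9*z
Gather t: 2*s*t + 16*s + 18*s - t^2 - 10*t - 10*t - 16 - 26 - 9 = 34*s - t^2 + t*(2*s - 20) - 51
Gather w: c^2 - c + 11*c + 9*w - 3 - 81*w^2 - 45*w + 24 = c^2 + 10*c - 81*w^2 - 36*w + 21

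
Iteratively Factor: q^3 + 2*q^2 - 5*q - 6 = (q + 3)*(q^2 - q - 2) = (q + 1)*(q + 3)*(q - 2)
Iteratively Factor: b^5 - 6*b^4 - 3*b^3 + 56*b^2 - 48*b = (b)*(b^4 - 6*b^3 - 3*b^2 + 56*b - 48) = b*(b - 1)*(b^3 - 5*b^2 - 8*b + 48) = b*(b - 4)*(b - 1)*(b^2 - b - 12) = b*(b - 4)^2*(b - 1)*(b + 3)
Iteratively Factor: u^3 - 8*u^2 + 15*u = (u)*(u^2 - 8*u + 15) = u*(u - 3)*(u - 5)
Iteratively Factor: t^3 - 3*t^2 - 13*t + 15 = (t + 3)*(t^2 - 6*t + 5) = (t - 1)*(t + 3)*(t - 5)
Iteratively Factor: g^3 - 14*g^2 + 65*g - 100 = (g - 4)*(g^2 - 10*g + 25) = (g - 5)*(g - 4)*(g - 5)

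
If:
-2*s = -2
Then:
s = 1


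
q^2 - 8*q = q*(q - 8)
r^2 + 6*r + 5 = (r + 1)*(r + 5)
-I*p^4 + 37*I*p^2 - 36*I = (p - 6)*(p - 1)*(p + 6)*(-I*p - I)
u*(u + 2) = u^2 + 2*u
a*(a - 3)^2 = a^3 - 6*a^2 + 9*a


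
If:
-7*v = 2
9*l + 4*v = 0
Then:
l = 8/63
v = -2/7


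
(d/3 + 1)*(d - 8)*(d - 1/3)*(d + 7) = d^4/3 + 5*d^3/9 - 179*d^2/9 - 445*d/9 + 56/3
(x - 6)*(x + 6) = x^2 - 36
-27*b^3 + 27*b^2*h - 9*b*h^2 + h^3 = (-3*b + h)^3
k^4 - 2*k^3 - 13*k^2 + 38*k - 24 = (k - 3)*(k - 2)*(k - 1)*(k + 4)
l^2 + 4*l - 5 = (l - 1)*(l + 5)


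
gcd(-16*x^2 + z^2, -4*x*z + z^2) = 4*x - z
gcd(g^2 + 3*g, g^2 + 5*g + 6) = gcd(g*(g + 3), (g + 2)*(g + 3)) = g + 3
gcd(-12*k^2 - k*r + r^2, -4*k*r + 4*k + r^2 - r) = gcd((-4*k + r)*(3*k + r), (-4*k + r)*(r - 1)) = -4*k + r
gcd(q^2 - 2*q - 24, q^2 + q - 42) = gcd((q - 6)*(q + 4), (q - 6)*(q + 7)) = q - 6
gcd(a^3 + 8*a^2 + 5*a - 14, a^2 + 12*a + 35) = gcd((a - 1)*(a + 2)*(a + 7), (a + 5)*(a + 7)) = a + 7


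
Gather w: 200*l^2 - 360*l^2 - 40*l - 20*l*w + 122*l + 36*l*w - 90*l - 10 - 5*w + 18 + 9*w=-160*l^2 - 8*l + w*(16*l + 4) + 8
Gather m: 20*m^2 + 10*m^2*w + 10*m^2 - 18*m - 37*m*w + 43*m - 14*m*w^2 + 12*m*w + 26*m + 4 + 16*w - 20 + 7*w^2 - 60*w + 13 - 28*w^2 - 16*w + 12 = m^2*(10*w + 30) + m*(-14*w^2 - 25*w + 51) - 21*w^2 - 60*w + 9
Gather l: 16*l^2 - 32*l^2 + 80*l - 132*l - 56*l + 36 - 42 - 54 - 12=-16*l^2 - 108*l - 72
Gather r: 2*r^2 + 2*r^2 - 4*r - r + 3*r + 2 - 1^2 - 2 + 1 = 4*r^2 - 2*r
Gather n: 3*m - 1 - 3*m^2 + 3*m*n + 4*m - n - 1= -3*m^2 + 7*m + n*(3*m - 1) - 2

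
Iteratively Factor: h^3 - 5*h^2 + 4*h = (h)*(h^2 - 5*h + 4) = h*(h - 1)*(h - 4)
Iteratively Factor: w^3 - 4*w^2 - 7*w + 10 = (w - 5)*(w^2 + w - 2) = (w - 5)*(w + 2)*(w - 1)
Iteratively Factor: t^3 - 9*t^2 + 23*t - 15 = (t - 5)*(t^2 - 4*t + 3) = (t - 5)*(t - 3)*(t - 1)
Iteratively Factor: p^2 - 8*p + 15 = (p - 5)*(p - 3)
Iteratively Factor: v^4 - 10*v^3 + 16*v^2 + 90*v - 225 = (v + 3)*(v^3 - 13*v^2 + 55*v - 75) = (v - 3)*(v + 3)*(v^2 - 10*v + 25) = (v - 5)*(v - 3)*(v + 3)*(v - 5)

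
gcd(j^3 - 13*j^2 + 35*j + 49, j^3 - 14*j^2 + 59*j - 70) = j - 7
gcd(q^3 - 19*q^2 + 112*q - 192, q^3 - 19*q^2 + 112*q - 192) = q^3 - 19*q^2 + 112*q - 192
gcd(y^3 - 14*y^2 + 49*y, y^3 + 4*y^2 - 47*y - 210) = y - 7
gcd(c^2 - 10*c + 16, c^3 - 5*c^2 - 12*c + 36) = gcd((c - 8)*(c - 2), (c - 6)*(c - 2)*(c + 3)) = c - 2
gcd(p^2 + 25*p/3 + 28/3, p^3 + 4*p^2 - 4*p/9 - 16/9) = 1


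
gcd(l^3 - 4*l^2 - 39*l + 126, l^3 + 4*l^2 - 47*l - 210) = l^2 - l - 42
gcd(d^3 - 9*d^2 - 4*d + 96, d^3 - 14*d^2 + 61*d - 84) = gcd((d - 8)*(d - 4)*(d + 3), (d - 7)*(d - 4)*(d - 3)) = d - 4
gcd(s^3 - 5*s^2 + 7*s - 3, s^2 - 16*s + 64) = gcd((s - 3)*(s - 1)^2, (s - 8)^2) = 1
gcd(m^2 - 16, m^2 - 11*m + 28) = m - 4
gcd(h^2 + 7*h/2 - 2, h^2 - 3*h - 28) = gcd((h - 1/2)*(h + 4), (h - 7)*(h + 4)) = h + 4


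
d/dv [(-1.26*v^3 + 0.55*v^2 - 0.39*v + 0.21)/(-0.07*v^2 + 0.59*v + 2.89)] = (0.0882*v^4 - 1.4868*v^3 - 10.627*v^2 + 3.2084*v - 1.251)/(0.0049*v^4 - 0.0826*v^3 - 0.0565000000000001*v^2 + 3.4102*v + 8.3521)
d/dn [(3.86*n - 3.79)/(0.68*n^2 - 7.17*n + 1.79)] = (-2.6248*n^2 + 5.1544*n - 20.2649)/(0.4624*n^4 - 9.7512*n^3 + 53.8433*n^2 - 25.6686*n + 3.2041)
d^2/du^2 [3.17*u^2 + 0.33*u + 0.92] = 6.34000000000000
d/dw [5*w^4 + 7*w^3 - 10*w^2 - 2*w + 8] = 20*w^3 + 21*w^2 - 20*w - 2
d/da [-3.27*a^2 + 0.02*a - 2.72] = 0.02 - 6.54*a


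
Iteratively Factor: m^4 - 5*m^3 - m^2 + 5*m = (m)*(m^3 - 5*m^2 - m + 5) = m*(m + 1)*(m^2 - 6*m + 5) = m*(m - 1)*(m + 1)*(m - 5)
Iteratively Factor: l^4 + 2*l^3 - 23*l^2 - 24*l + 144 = (l + 4)*(l^3 - 2*l^2 - 15*l + 36) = (l - 3)*(l + 4)*(l^2 + l - 12) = (l - 3)^2*(l + 4)*(l + 4)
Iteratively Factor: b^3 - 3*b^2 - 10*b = (b + 2)*(b^2 - 5*b) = (b - 5)*(b + 2)*(b)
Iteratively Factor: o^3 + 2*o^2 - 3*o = (o)*(o^2 + 2*o - 3) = o*(o - 1)*(o + 3)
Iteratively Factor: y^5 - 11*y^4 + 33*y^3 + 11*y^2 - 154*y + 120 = (y - 5)*(y^4 - 6*y^3 + 3*y^2 + 26*y - 24) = (y - 5)*(y - 3)*(y^3 - 3*y^2 - 6*y + 8) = (y - 5)*(y - 3)*(y + 2)*(y^2 - 5*y + 4) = (y - 5)*(y - 3)*(y - 1)*(y + 2)*(y - 4)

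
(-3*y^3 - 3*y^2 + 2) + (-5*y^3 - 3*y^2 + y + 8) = -8*y^3 - 6*y^2 + y + 10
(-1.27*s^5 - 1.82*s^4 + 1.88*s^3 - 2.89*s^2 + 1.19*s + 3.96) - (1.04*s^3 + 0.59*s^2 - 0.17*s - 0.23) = -1.27*s^5 - 1.82*s^4 + 0.84*s^3 - 3.48*s^2 + 1.36*s + 4.19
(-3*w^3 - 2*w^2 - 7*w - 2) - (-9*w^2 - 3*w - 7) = -3*w^3 + 7*w^2 - 4*w + 5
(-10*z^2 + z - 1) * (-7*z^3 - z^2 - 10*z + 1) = 70*z^5 + 3*z^4 + 106*z^3 - 19*z^2 + 11*z - 1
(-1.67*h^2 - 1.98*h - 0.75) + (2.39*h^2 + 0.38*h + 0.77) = 0.72*h^2 - 1.6*h + 0.02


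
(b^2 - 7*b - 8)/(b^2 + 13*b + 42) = (b^2 - 7*b - 8)/(b^2 + 13*b + 42)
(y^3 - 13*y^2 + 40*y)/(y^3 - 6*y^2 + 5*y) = (y - 8)/(y - 1)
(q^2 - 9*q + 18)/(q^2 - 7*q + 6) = (q - 3)/(q - 1)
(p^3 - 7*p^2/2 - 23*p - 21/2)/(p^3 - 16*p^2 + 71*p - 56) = (2*p^2 + 7*p + 3)/(2*(p^2 - 9*p + 8))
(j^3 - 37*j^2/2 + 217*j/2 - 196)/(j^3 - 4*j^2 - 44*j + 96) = (2*j^2 - 21*j + 49)/(2*(j^2 + 4*j - 12))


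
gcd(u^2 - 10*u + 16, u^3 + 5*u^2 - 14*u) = u - 2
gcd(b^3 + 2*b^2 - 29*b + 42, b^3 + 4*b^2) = 1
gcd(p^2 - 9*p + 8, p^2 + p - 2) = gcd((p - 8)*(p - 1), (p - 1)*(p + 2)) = p - 1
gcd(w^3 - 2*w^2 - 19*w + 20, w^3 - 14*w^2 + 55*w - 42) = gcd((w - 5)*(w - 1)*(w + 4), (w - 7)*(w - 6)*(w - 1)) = w - 1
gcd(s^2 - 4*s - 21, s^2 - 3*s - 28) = s - 7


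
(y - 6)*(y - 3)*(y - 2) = y^3 - 11*y^2 + 36*y - 36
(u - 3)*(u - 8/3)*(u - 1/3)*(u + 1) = u^4 - 5*u^3 + 35*u^2/9 + 65*u/9 - 8/3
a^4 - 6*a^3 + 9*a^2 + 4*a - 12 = (a - 3)*(a - 2)^2*(a + 1)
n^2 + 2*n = n*(n + 2)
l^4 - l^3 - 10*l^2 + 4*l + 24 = (l - 3)*(l - 2)*(l + 2)^2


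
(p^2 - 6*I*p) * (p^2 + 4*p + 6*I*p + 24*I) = p^4 + 4*p^3 + 36*p^2 + 144*p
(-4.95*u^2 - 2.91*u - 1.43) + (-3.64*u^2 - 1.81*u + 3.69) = -8.59*u^2 - 4.72*u + 2.26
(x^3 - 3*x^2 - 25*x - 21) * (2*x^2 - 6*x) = 2*x^5 - 12*x^4 - 32*x^3 + 108*x^2 + 126*x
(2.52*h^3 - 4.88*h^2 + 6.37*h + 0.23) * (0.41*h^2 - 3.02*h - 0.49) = 1.0332*h^5 - 9.6112*h^4 + 16.1145*h^3 - 16.7519*h^2 - 3.8159*h - 0.1127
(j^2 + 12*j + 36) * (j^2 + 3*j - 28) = j^4 + 15*j^3 + 44*j^2 - 228*j - 1008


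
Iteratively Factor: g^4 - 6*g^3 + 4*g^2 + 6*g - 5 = (g - 1)*(g^3 - 5*g^2 - g + 5) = (g - 5)*(g - 1)*(g^2 - 1) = (g - 5)*(g - 1)^2*(g + 1)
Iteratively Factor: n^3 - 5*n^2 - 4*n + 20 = (n - 5)*(n^2 - 4) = (n - 5)*(n - 2)*(n + 2)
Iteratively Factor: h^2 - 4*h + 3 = (h - 3)*(h - 1)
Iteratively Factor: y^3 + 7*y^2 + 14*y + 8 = (y + 4)*(y^2 + 3*y + 2) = (y + 1)*(y + 4)*(y + 2)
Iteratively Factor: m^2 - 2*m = (m - 2)*(m)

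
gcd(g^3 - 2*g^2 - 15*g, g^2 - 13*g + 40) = g - 5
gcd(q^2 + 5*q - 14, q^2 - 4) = q - 2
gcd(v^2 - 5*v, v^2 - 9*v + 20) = v - 5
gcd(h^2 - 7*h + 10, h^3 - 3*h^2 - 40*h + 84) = h - 2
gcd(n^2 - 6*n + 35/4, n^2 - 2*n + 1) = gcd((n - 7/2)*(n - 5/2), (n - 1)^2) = 1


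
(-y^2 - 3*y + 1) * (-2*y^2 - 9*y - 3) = 2*y^4 + 15*y^3 + 28*y^2 - 3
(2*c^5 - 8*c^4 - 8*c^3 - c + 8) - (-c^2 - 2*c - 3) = 2*c^5 - 8*c^4 - 8*c^3 + c^2 + c + 11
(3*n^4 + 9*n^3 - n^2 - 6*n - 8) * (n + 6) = 3*n^5 + 27*n^4 + 53*n^3 - 12*n^2 - 44*n - 48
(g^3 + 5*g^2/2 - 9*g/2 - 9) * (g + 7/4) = g^4 + 17*g^3/4 - g^2/8 - 135*g/8 - 63/4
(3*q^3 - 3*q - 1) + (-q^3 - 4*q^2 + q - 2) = 2*q^3 - 4*q^2 - 2*q - 3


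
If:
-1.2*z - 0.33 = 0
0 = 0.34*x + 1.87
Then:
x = -5.50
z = -0.28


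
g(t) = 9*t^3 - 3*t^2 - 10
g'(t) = 27*t^2 - 6*t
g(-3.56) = -454.08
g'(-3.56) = 363.55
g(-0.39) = -10.99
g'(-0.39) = 6.45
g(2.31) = 84.93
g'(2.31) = 130.21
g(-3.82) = -555.46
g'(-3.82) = 416.91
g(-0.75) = -15.48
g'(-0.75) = 19.69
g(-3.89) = -585.17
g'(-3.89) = 431.91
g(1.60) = 19.18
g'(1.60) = 59.52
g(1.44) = 10.65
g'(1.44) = 47.35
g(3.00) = 206.00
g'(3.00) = 225.00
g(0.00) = -10.00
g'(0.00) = 0.00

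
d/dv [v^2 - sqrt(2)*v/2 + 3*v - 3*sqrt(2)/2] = 2*v - sqrt(2)/2 + 3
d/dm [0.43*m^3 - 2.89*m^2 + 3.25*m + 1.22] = 1.29*m^2 - 5.78*m + 3.25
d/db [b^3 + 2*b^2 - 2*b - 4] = 3*b^2 + 4*b - 2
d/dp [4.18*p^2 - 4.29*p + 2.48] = 8.36*p - 4.29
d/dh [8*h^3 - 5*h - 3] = 24*h^2 - 5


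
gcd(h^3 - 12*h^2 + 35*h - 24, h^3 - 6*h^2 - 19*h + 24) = h^2 - 9*h + 8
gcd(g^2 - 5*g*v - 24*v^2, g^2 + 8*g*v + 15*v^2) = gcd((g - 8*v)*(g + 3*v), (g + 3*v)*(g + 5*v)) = g + 3*v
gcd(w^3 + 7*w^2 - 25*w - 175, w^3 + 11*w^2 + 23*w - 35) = w^2 + 12*w + 35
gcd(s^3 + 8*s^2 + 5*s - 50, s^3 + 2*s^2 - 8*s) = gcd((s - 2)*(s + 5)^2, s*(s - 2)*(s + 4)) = s - 2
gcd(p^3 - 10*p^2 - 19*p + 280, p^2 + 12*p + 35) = p + 5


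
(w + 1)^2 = w^2 + 2*w + 1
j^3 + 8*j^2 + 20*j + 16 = (j + 2)^2*(j + 4)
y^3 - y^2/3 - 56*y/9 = y*(y - 8/3)*(y + 7/3)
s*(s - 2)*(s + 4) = s^3 + 2*s^2 - 8*s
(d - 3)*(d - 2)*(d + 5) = d^3 - 19*d + 30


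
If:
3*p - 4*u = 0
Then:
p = 4*u/3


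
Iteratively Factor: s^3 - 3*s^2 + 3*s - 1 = (s - 1)*(s^2 - 2*s + 1) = (s - 1)^2*(s - 1)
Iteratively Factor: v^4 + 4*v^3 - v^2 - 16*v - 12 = (v + 1)*(v^3 + 3*v^2 - 4*v - 12) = (v + 1)*(v + 3)*(v^2 - 4) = (v + 1)*(v + 2)*(v + 3)*(v - 2)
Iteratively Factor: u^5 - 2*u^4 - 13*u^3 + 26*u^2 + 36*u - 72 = (u + 2)*(u^4 - 4*u^3 - 5*u^2 + 36*u - 36) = (u + 2)*(u + 3)*(u^3 - 7*u^2 + 16*u - 12) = (u - 2)*(u + 2)*(u + 3)*(u^2 - 5*u + 6) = (u - 2)^2*(u + 2)*(u + 3)*(u - 3)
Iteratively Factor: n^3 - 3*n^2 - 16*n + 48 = (n - 4)*(n^2 + n - 12) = (n - 4)*(n - 3)*(n + 4)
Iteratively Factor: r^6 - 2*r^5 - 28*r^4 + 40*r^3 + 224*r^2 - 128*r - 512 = (r - 2)*(r^5 - 28*r^3 - 16*r^2 + 192*r + 256) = (r - 4)*(r - 2)*(r^4 + 4*r^3 - 12*r^2 - 64*r - 64) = (r - 4)^2*(r - 2)*(r^3 + 8*r^2 + 20*r + 16) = (r - 4)^2*(r - 2)*(r + 2)*(r^2 + 6*r + 8) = (r - 4)^2*(r - 2)*(r + 2)*(r + 4)*(r + 2)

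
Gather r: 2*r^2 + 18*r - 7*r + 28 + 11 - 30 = 2*r^2 + 11*r + 9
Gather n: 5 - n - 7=-n - 2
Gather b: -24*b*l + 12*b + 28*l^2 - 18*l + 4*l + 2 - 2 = b*(12 - 24*l) + 28*l^2 - 14*l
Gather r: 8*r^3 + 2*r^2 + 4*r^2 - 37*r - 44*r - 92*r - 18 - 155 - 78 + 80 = 8*r^3 + 6*r^2 - 173*r - 171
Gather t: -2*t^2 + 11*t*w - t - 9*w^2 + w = -2*t^2 + t*(11*w - 1) - 9*w^2 + w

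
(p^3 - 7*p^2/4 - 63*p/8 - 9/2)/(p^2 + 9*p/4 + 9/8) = p - 4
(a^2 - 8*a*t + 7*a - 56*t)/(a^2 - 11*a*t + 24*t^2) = (-a - 7)/(-a + 3*t)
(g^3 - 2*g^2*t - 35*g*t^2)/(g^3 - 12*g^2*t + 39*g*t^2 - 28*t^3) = g*(g + 5*t)/(g^2 - 5*g*t + 4*t^2)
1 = 1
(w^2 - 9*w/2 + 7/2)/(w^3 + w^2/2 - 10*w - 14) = (w - 1)/(w^2 + 4*w + 4)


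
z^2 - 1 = (z - 1)*(z + 1)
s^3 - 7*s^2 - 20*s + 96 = (s - 8)*(s - 3)*(s + 4)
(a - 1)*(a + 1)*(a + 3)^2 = a^4 + 6*a^3 + 8*a^2 - 6*a - 9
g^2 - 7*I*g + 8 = (g - 8*I)*(g + I)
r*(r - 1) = r^2 - r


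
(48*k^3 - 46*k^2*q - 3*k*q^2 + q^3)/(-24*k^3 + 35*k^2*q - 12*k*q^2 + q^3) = (6*k + q)/(-3*k + q)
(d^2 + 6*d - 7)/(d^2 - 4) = (d^2 + 6*d - 7)/(d^2 - 4)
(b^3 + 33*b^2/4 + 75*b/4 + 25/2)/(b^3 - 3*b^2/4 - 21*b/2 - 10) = (b + 5)/(b - 4)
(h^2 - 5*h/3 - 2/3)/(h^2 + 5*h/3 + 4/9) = 3*(h - 2)/(3*h + 4)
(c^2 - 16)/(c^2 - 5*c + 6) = (c^2 - 16)/(c^2 - 5*c + 6)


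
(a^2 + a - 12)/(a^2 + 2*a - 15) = (a + 4)/(a + 5)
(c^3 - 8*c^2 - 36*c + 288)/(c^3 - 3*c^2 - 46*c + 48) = (c - 6)/(c - 1)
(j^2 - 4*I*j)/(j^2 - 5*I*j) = (j - 4*I)/(j - 5*I)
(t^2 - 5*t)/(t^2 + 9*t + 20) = t*(t - 5)/(t^2 + 9*t + 20)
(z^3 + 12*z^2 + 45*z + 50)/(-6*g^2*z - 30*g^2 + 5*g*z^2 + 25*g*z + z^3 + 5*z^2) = (z^2 + 7*z + 10)/(-6*g^2 + 5*g*z + z^2)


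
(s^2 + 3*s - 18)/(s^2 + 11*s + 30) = (s - 3)/(s + 5)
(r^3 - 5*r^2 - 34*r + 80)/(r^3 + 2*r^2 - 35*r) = (r^3 - 5*r^2 - 34*r + 80)/(r*(r^2 + 2*r - 35))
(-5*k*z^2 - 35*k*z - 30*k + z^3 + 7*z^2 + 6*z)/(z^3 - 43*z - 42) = (-5*k + z)/(z - 7)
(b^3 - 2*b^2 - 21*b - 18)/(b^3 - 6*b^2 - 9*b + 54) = (b + 1)/(b - 3)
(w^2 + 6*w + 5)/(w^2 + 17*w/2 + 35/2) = 2*(w + 1)/(2*w + 7)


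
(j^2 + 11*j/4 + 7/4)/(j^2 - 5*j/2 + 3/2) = (4*j^2 + 11*j + 7)/(2*(2*j^2 - 5*j + 3))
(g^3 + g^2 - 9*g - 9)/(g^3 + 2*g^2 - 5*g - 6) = (g - 3)/(g - 2)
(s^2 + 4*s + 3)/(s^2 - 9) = (s + 1)/(s - 3)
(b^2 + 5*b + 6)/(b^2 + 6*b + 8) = (b + 3)/(b + 4)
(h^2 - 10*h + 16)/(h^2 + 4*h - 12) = (h - 8)/(h + 6)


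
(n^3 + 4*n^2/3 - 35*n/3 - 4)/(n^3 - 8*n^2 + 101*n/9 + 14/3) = 3*(n^2 + n - 12)/(3*n^2 - 25*n + 42)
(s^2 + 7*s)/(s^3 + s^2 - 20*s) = (s + 7)/(s^2 + s - 20)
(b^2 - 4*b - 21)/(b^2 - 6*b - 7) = (b + 3)/(b + 1)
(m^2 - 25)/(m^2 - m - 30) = (m - 5)/(m - 6)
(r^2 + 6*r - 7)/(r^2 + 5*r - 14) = (r - 1)/(r - 2)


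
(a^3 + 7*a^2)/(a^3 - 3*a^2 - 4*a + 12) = a^2*(a + 7)/(a^3 - 3*a^2 - 4*a + 12)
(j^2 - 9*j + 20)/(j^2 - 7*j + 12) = (j - 5)/(j - 3)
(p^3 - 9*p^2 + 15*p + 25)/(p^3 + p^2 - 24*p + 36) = (p^3 - 9*p^2 + 15*p + 25)/(p^3 + p^2 - 24*p + 36)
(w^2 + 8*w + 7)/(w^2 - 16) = (w^2 + 8*w + 7)/(w^2 - 16)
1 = 1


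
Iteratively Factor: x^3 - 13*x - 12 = (x - 4)*(x^2 + 4*x + 3) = (x - 4)*(x + 3)*(x + 1)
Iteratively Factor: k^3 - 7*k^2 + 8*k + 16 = (k - 4)*(k^2 - 3*k - 4) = (k - 4)^2*(k + 1)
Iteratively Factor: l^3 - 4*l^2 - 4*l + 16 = (l - 2)*(l^2 - 2*l - 8) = (l - 2)*(l + 2)*(l - 4)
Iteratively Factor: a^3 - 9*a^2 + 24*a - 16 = (a - 1)*(a^2 - 8*a + 16) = (a - 4)*(a - 1)*(a - 4)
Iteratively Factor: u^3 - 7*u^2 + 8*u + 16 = (u - 4)*(u^2 - 3*u - 4) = (u - 4)^2*(u + 1)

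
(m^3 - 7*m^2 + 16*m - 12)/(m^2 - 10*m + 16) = (m^2 - 5*m + 6)/(m - 8)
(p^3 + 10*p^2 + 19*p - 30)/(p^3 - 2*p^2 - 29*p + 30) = (p + 6)/(p - 6)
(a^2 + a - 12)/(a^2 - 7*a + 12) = (a + 4)/(a - 4)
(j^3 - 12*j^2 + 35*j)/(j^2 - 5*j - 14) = j*(j - 5)/(j + 2)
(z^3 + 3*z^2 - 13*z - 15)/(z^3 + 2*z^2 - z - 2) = (z^2 + 2*z - 15)/(z^2 + z - 2)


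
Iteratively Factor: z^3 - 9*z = (z + 3)*(z^2 - 3*z) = (z - 3)*(z + 3)*(z)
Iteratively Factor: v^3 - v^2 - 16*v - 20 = (v + 2)*(v^2 - 3*v - 10) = (v - 5)*(v + 2)*(v + 2)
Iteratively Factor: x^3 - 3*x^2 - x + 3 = (x + 1)*(x^2 - 4*x + 3) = (x - 3)*(x + 1)*(x - 1)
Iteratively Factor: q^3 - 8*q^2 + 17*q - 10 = (q - 5)*(q^2 - 3*q + 2) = (q - 5)*(q - 1)*(q - 2)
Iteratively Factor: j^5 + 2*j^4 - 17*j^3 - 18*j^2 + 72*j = (j - 2)*(j^4 + 4*j^3 - 9*j^2 - 36*j) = (j - 3)*(j - 2)*(j^3 + 7*j^2 + 12*j) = j*(j - 3)*(j - 2)*(j^2 + 7*j + 12) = j*(j - 3)*(j - 2)*(j + 3)*(j + 4)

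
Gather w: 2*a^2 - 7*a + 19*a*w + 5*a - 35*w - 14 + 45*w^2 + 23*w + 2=2*a^2 - 2*a + 45*w^2 + w*(19*a - 12) - 12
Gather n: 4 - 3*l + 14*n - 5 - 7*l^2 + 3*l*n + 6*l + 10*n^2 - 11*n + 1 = -7*l^2 + 3*l + 10*n^2 + n*(3*l + 3)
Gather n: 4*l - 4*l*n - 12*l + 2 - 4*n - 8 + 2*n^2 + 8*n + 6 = -8*l + 2*n^2 + n*(4 - 4*l)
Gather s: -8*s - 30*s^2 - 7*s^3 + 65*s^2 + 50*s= -7*s^3 + 35*s^2 + 42*s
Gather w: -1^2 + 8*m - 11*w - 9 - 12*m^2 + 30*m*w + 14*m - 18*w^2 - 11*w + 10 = -12*m^2 + 22*m - 18*w^2 + w*(30*m - 22)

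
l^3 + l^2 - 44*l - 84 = (l - 7)*(l + 2)*(l + 6)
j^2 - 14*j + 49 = (j - 7)^2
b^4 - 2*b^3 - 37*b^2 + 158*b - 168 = (b - 4)*(b - 3)*(b - 2)*(b + 7)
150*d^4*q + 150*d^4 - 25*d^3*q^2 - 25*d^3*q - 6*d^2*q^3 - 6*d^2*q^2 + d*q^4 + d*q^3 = (-6*d + q)*(-5*d + q)*(5*d + q)*(d*q + d)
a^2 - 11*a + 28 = (a - 7)*(a - 4)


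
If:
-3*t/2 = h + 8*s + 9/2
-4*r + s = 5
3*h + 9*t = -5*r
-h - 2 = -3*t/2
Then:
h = -303/556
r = -789/556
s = -94/139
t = 809/834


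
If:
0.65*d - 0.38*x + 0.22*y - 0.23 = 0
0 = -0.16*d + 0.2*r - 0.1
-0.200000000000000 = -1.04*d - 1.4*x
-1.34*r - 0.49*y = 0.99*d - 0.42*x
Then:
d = -4.18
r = -2.84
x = 3.25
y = 19.00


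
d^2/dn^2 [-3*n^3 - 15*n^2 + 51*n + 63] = -18*n - 30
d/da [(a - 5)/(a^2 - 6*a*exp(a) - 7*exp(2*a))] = (a^2 - 6*a*exp(a) + 2*(a - 5)*(3*a*exp(a) - a + 7*exp(2*a) + 3*exp(a)) - 7*exp(2*a))/(-a^2 + 6*a*exp(a) + 7*exp(2*a))^2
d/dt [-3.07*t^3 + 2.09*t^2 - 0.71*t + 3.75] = -9.21*t^2 + 4.18*t - 0.71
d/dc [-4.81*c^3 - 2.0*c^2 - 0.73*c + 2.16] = -14.43*c^2 - 4.0*c - 0.73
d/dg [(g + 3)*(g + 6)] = 2*g + 9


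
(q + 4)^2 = q^2 + 8*q + 16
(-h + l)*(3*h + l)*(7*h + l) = -21*h^3 + 11*h^2*l + 9*h*l^2 + l^3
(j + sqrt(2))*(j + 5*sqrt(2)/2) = j^2 + 7*sqrt(2)*j/2 + 5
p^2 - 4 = (p - 2)*(p + 2)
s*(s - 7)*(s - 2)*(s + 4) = s^4 - 5*s^3 - 22*s^2 + 56*s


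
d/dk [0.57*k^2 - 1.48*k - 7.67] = 1.14*k - 1.48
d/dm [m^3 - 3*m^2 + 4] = 3*m*(m - 2)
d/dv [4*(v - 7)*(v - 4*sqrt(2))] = 8*v - 28 - 16*sqrt(2)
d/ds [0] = 0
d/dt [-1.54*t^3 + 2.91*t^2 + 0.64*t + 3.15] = -4.62*t^2 + 5.82*t + 0.64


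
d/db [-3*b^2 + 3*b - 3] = 3 - 6*b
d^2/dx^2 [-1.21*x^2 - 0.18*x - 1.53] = -2.42000000000000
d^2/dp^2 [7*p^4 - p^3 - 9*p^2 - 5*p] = 84*p^2 - 6*p - 18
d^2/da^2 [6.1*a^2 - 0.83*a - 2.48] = 12.2000000000000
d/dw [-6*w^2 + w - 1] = 1 - 12*w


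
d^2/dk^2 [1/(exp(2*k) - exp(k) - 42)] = ((1 - 4*exp(k))*(-exp(2*k) + exp(k) + 42) - 2*(2*exp(k) - 1)^2*exp(k))*exp(k)/(-exp(2*k) + exp(k) + 42)^3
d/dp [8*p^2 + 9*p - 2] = 16*p + 9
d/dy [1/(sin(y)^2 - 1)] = -2*sin(y)/cos(y)^3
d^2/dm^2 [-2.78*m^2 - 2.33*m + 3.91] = -5.56000000000000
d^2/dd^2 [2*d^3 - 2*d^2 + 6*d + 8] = 12*d - 4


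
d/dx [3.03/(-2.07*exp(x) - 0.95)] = 6.2721*exp(x)/(2.07*exp(x) + 0.95)^2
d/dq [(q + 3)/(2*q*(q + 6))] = (-q^2 - 6*q - 18)/(2*q^2*(q^2 + 12*q + 36))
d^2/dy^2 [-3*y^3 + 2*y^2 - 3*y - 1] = 4 - 18*y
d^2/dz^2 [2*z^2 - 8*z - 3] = 4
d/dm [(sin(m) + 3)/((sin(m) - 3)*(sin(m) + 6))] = (-6*sin(m) + cos(m)^2 - 28)*cos(m)/((sin(m) - 3)^2*(sin(m) + 6)^2)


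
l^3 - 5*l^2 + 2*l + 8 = (l - 4)*(l - 2)*(l + 1)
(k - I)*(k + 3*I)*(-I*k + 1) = -I*k^3 + 3*k^2 - I*k + 3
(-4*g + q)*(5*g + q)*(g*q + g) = -20*g^3*q - 20*g^3 + g^2*q^2 + g^2*q + g*q^3 + g*q^2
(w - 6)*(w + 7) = w^2 + w - 42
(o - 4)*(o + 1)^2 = o^3 - 2*o^2 - 7*o - 4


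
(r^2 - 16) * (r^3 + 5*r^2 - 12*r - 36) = r^5 + 5*r^4 - 28*r^3 - 116*r^2 + 192*r + 576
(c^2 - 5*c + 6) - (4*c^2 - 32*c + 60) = -3*c^2 + 27*c - 54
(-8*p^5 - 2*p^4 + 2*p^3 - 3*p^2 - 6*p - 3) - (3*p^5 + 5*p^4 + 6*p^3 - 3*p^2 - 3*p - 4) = -11*p^5 - 7*p^4 - 4*p^3 - 3*p + 1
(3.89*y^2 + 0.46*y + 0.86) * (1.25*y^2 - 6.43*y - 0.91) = 4.8625*y^4 - 24.4377*y^3 - 5.4227*y^2 - 5.9484*y - 0.7826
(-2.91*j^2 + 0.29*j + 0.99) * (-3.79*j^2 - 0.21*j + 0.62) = 11.0289*j^4 - 0.488*j^3 - 5.6172*j^2 - 0.0281*j + 0.6138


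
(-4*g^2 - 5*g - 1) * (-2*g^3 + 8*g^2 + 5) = 8*g^5 - 22*g^4 - 38*g^3 - 28*g^2 - 25*g - 5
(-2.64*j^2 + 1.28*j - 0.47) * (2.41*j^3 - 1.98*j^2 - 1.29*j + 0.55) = -6.3624*j^5 + 8.312*j^4 - 0.2615*j^3 - 2.1726*j^2 + 1.3103*j - 0.2585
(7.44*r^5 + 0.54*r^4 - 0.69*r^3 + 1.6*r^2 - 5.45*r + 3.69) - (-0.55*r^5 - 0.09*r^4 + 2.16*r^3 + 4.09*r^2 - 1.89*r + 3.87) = 7.99*r^5 + 0.63*r^4 - 2.85*r^3 - 2.49*r^2 - 3.56*r - 0.18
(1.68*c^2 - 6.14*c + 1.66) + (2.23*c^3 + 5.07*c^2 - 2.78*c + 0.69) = 2.23*c^3 + 6.75*c^2 - 8.92*c + 2.35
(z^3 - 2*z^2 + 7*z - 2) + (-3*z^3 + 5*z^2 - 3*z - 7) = -2*z^3 + 3*z^2 + 4*z - 9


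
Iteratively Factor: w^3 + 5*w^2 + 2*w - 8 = (w + 4)*(w^2 + w - 2) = (w + 2)*(w + 4)*(w - 1)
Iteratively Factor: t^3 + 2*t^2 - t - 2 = (t + 1)*(t^2 + t - 2) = (t + 1)*(t + 2)*(t - 1)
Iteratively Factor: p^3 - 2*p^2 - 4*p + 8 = (p + 2)*(p^2 - 4*p + 4) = (p - 2)*(p + 2)*(p - 2)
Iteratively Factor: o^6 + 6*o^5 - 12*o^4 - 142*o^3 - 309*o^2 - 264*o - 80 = (o + 4)*(o^5 + 2*o^4 - 20*o^3 - 62*o^2 - 61*o - 20) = (o + 1)*(o + 4)*(o^4 + o^3 - 21*o^2 - 41*o - 20) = (o - 5)*(o + 1)*(o + 4)*(o^3 + 6*o^2 + 9*o + 4) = (o - 5)*(o + 1)^2*(o + 4)*(o^2 + 5*o + 4) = (o - 5)*(o + 1)^2*(o + 4)^2*(o + 1)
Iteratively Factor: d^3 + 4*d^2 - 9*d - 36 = (d + 3)*(d^2 + d - 12) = (d - 3)*(d + 3)*(d + 4)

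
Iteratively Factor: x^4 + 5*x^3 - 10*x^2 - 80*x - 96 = (x + 3)*(x^3 + 2*x^2 - 16*x - 32) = (x - 4)*(x + 3)*(x^2 + 6*x + 8) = (x - 4)*(x + 2)*(x + 3)*(x + 4)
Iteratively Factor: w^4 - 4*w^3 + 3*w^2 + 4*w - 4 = (w + 1)*(w^3 - 5*w^2 + 8*w - 4) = (w - 2)*(w + 1)*(w^2 - 3*w + 2) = (w - 2)^2*(w + 1)*(w - 1)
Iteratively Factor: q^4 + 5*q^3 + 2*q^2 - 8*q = (q + 2)*(q^3 + 3*q^2 - 4*q) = (q - 1)*(q + 2)*(q^2 + 4*q) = (q - 1)*(q + 2)*(q + 4)*(q)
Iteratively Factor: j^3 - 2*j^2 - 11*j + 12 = (j - 1)*(j^2 - j - 12) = (j - 4)*(j - 1)*(j + 3)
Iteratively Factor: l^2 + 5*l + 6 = (l + 3)*(l + 2)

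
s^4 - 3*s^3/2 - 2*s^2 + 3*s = s*(s - 3/2)*(s - sqrt(2))*(s + sqrt(2))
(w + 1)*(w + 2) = w^2 + 3*w + 2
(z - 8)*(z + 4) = z^2 - 4*z - 32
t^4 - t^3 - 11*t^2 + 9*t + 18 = (t - 3)*(t - 2)*(t + 1)*(t + 3)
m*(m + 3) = m^2 + 3*m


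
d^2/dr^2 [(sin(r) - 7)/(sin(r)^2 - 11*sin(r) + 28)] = (-4*sin(r) + cos(r)^2 + 1)/(sin(r) - 4)^3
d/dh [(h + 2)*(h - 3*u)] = 2*h - 3*u + 2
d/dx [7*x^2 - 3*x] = 14*x - 3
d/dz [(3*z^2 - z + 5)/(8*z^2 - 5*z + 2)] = (-7*z^2 - 68*z + 23)/(64*z^4 - 80*z^3 + 57*z^2 - 20*z + 4)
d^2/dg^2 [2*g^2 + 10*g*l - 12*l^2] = 4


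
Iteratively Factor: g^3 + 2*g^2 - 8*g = (g)*(g^2 + 2*g - 8) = g*(g - 2)*(g + 4)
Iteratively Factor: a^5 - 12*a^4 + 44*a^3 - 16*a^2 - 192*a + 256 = (a - 4)*(a^4 - 8*a^3 + 12*a^2 + 32*a - 64) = (a - 4)*(a - 2)*(a^3 - 6*a^2 + 32) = (a - 4)^2*(a - 2)*(a^2 - 2*a - 8) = (a - 4)^2*(a - 2)*(a + 2)*(a - 4)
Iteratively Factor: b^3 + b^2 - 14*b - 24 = (b - 4)*(b^2 + 5*b + 6) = (b - 4)*(b + 3)*(b + 2)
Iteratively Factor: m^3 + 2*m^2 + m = (m + 1)*(m^2 + m) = (m + 1)^2*(m)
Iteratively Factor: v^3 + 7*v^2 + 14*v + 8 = (v + 4)*(v^2 + 3*v + 2) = (v + 2)*(v + 4)*(v + 1)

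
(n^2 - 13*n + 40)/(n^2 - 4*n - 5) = (n - 8)/(n + 1)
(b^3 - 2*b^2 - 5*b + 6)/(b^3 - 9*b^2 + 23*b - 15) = (b + 2)/(b - 5)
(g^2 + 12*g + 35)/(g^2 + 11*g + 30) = (g + 7)/(g + 6)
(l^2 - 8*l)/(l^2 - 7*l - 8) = l/(l + 1)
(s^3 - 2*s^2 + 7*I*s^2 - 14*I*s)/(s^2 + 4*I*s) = (s^2 + s*(-2 + 7*I) - 14*I)/(s + 4*I)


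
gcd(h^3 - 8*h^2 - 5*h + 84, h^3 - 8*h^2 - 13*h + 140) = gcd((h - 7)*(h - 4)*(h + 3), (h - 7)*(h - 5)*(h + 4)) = h - 7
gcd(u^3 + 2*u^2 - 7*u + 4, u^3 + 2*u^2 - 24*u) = 1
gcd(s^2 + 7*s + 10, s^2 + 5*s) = s + 5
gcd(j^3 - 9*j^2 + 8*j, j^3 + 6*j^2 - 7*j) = j^2 - j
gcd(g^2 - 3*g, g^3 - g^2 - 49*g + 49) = 1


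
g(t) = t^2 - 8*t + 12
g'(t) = 2*t - 8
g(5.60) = -1.44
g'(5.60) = 3.20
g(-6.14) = 98.82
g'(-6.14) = -20.28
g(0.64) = 7.29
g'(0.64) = -6.72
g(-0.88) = 19.81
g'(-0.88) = -9.76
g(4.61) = -3.63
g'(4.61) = 1.22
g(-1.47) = 25.92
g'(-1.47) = -10.94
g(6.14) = 0.58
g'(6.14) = 4.28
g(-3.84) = 57.47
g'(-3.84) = -15.68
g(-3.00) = 45.00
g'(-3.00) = -14.00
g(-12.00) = 252.00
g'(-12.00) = -32.00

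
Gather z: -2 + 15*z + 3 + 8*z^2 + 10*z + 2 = 8*z^2 + 25*z + 3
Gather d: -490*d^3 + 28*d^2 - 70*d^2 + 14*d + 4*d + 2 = -490*d^3 - 42*d^2 + 18*d + 2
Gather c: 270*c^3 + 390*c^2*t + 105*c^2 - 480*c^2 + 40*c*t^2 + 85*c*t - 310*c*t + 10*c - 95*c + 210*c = 270*c^3 + c^2*(390*t - 375) + c*(40*t^2 - 225*t + 125)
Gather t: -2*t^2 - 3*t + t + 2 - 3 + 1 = -2*t^2 - 2*t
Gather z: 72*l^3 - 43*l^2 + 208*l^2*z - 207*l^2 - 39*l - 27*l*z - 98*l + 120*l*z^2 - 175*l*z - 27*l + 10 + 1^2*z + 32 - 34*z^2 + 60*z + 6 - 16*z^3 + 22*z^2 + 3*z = 72*l^3 - 250*l^2 - 164*l - 16*z^3 + z^2*(120*l - 12) + z*(208*l^2 - 202*l + 64) + 48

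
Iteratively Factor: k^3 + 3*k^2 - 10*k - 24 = (k + 2)*(k^2 + k - 12) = (k + 2)*(k + 4)*(k - 3)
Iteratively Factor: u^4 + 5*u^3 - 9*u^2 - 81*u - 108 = (u + 3)*(u^3 + 2*u^2 - 15*u - 36) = (u - 4)*(u + 3)*(u^2 + 6*u + 9) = (u - 4)*(u + 3)^2*(u + 3)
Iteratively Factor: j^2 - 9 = (j + 3)*(j - 3)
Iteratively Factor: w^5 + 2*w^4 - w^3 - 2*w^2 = (w + 1)*(w^4 + w^3 - 2*w^2) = w*(w + 1)*(w^3 + w^2 - 2*w) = w^2*(w + 1)*(w^2 + w - 2) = w^2*(w + 1)*(w + 2)*(w - 1)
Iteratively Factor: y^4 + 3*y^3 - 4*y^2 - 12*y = (y + 2)*(y^3 + y^2 - 6*y) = y*(y + 2)*(y^2 + y - 6) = y*(y + 2)*(y + 3)*(y - 2)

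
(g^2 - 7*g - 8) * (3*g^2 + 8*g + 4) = 3*g^4 - 13*g^3 - 76*g^2 - 92*g - 32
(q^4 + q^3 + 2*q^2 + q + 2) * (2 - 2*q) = -2*q^5 - 2*q^3 + 2*q^2 - 2*q + 4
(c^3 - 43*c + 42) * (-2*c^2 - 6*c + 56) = -2*c^5 - 6*c^4 + 142*c^3 + 174*c^2 - 2660*c + 2352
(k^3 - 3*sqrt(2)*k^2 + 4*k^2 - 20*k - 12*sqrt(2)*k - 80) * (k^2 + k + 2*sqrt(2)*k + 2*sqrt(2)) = k^5 - sqrt(2)*k^4 + 5*k^4 - 28*k^3 - 5*sqrt(2)*k^3 - 160*k^2 - 44*sqrt(2)*k^2 - 200*sqrt(2)*k - 128*k - 160*sqrt(2)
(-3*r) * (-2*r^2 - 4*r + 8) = 6*r^3 + 12*r^2 - 24*r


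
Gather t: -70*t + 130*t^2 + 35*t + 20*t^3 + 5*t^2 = 20*t^3 + 135*t^2 - 35*t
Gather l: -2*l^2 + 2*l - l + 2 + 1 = -2*l^2 + l + 3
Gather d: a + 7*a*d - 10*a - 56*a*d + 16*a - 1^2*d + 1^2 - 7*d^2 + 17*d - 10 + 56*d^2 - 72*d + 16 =7*a + 49*d^2 + d*(-49*a - 56) + 7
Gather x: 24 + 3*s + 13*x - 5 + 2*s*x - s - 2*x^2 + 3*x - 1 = 2*s - 2*x^2 + x*(2*s + 16) + 18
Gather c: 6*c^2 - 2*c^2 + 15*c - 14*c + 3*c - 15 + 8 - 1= 4*c^2 + 4*c - 8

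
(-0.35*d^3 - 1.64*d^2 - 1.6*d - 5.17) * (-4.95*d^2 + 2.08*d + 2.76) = 1.7325*d^5 + 7.39*d^4 + 3.5428*d^3 + 17.7371*d^2 - 15.1696*d - 14.2692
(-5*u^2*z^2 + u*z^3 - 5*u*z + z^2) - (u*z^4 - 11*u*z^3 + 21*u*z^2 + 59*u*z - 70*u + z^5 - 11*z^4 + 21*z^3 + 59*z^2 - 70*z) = -5*u^2*z^2 - u*z^4 + 12*u*z^3 - 21*u*z^2 - 64*u*z + 70*u - z^5 + 11*z^4 - 21*z^3 - 58*z^2 + 70*z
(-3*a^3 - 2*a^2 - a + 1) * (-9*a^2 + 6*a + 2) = 27*a^5 - 9*a^3 - 19*a^2 + 4*a + 2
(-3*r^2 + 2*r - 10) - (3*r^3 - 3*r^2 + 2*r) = -3*r^3 - 10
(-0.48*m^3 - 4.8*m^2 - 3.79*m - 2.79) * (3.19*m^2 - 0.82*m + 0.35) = -1.5312*m^5 - 14.9184*m^4 - 8.3221*m^3 - 7.4723*m^2 + 0.9613*m - 0.9765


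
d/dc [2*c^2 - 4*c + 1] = 4*c - 4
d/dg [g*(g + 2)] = 2*g + 2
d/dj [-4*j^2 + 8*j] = 8 - 8*j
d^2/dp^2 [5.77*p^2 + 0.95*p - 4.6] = 11.5400000000000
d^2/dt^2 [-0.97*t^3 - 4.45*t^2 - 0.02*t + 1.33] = -5.82*t - 8.9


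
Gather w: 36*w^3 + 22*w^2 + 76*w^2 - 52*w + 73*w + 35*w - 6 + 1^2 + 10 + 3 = 36*w^3 + 98*w^2 + 56*w + 8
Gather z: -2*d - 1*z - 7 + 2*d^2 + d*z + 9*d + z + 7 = 2*d^2 + d*z + 7*d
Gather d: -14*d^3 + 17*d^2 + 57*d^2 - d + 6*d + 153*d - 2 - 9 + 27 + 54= -14*d^3 + 74*d^2 + 158*d + 70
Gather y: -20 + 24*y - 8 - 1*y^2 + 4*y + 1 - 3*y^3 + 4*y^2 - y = -3*y^3 + 3*y^2 + 27*y - 27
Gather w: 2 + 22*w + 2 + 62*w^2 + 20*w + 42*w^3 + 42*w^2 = 42*w^3 + 104*w^2 + 42*w + 4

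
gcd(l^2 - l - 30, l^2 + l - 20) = l + 5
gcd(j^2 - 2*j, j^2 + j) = j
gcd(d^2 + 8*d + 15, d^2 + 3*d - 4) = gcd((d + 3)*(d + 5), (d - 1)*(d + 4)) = 1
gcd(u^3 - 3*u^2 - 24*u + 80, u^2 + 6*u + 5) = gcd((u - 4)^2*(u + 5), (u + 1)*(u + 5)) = u + 5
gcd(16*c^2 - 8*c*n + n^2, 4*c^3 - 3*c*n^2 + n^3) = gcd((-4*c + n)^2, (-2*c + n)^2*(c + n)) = 1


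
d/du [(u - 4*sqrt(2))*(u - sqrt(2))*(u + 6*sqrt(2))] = 3*u^2 + 2*sqrt(2)*u - 52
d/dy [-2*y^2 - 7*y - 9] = -4*y - 7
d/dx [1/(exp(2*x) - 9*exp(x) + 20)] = (9 - 2*exp(x))*exp(x)/(exp(2*x) - 9*exp(x) + 20)^2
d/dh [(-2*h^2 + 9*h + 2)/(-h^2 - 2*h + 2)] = (13*h^2 - 4*h + 22)/(h^4 + 4*h^3 - 8*h + 4)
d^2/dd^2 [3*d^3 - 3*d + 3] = 18*d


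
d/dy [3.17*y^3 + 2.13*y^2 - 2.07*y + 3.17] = 9.51*y^2 + 4.26*y - 2.07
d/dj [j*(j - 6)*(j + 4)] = 3*j^2 - 4*j - 24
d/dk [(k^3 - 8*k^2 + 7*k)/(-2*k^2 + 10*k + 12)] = (-k^4 + 10*k^3 - 15*k^2 - 96*k + 42)/(2*(k^4 - 10*k^3 + 13*k^2 + 60*k + 36))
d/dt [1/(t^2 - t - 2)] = (1 - 2*t)/(-t^2 + t + 2)^2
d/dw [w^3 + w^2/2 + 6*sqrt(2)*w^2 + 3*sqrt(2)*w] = 3*w^2 + w + 12*sqrt(2)*w + 3*sqrt(2)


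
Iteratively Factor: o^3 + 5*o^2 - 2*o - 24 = (o + 3)*(o^2 + 2*o - 8) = (o + 3)*(o + 4)*(o - 2)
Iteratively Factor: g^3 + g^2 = (g + 1)*(g^2) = g*(g + 1)*(g)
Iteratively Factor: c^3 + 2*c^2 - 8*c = (c + 4)*(c^2 - 2*c) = c*(c + 4)*(c - 2)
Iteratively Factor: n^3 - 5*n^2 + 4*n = (n - 4)*(n^2 - n) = (n - 4)*(n - 1)*(n)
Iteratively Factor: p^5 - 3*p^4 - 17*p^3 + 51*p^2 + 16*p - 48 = (p + 4)*(p^4 - 7*p^3 + 11*p^2 + 7*p - 12) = (p + 1)*(p + 4)*(p^3 - 8*p^2 + 19*p - 12) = (p - 4)*(p + 1)*(p + 4)*(p^2 - 4*p + 3) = (p - 4)*(p - 3)*(p + 1)*(p + 4)*(p - 1)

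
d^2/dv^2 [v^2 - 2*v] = 2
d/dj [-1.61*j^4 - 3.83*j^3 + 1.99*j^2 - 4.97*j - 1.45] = -6.44*j^3 - 11.49*j^2 + 3.98*j - 4.97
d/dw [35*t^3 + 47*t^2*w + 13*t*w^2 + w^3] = 47*t^2 + 26*t*w + 3*w^2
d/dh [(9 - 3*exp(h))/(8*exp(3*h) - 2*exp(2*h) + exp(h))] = 3*(16*exp(3*h) - 74*exp(2*h) + 12*exp(h) - 3)*exp(-h)/(64*exp(4*h) - 32*exp(3*h) + 20*exp(2*h) - 4*exp(h) + 1)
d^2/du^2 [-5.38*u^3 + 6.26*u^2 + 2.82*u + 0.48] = 12.52 - 32.28*u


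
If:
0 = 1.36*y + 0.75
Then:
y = -0.55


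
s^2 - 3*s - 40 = (s - 8)*(s + 5)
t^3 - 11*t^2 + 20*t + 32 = (t - 8)*(t - 4)*(t + 1)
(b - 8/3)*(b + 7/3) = b^2 - b/3 - 56/9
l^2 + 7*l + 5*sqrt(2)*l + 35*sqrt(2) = (l + 7)*(l + 5*sqrt(2))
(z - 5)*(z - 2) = z^2 - 7*z + 10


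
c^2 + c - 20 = (c - 4)*(c + 5)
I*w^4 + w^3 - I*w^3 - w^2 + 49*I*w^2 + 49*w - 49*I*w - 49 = (w - 7*I)*(w - I)*(w + 7*I)*(I*w - I)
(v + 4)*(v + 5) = v^2 + 9*v + 20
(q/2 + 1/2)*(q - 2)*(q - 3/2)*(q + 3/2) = q^4/2 - q^3/2 - 17*q^2/8 + 9*q/8 + 9/4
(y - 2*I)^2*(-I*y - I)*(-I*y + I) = -y^4 + 4*I*y^3 + 5*y^2 - 4*I*y - 4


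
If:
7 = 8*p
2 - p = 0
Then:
No Solution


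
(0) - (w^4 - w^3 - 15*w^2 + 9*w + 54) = -w^4 + w^3 + 15*w^2 - 9*w - 54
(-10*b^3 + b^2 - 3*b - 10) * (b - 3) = -10*b^4 + 31*b^3 - 6*b^2 - b + 30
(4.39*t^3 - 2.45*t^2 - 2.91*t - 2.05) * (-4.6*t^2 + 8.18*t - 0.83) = -20.194*t^5 + 47.1802*t^4 - 10.2987*t^3 - 12.3403*t^2 - 14.3537*t + 1.7015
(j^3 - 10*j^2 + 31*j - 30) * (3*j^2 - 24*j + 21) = 3*j^5 - 54*j^4 + 354*j^3 - 1044*j^2 + 1371*j - 630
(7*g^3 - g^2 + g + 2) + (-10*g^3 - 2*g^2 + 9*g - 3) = -3*g^3 - 3*g^2 + 10*g - 1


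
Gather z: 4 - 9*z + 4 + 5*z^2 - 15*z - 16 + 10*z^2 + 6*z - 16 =15*z^2 - 18*z - 24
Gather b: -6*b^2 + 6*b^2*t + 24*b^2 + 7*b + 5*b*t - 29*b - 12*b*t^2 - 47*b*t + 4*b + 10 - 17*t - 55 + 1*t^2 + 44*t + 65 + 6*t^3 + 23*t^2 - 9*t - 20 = b^2*(6*t + 18) + b*(-12*t^2 - 42*t - 18) + 6*t^3 + 24*t^2 + 18*t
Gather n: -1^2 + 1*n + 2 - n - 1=0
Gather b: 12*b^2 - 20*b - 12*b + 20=12*b^2 - 32*b + 20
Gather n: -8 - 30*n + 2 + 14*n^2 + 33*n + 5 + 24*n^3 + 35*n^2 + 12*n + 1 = 24*n^3 + 49*n^2 + 15*n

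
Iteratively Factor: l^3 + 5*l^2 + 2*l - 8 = (l + 2)*(l^2 + 3*l - 4) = (l - 1)*(l + 2)*(l + 4)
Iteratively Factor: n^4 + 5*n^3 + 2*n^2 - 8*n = (n)*(n^3 + 5*n^2 + 2*n - 8) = n*(n - 1)*(n^2 + 6*n + 8) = n*(n - 1)*(n + 2)*(n + 4)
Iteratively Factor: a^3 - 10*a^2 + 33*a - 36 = (a - 4)*(a^2 - 6*a + 9) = (a - 4)*(a - 3)*(a - 3)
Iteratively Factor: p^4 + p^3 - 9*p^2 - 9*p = (p + 1)*(p^3 - 9*p) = p*(p + 1)*(p^2 - 9) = p*(p - 3)*(p + 1)*(p + 3)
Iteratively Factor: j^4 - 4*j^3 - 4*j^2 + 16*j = (j + 2)*(j^3 - 6*j^2 + 8*j) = (j - 2)*(j + 2)*(j^2 - 4*j) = j*(j - 2)*(j + 2)*(j - 4)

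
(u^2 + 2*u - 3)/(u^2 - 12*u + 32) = (u^2 + 2*u - 3)/(u^2 - 12*u + 32)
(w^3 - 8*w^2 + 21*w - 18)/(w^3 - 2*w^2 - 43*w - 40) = (-w^3 + 8*w^2 - 21*w + 18)/(-w^3 + 2*w^2 + 43*w + 40)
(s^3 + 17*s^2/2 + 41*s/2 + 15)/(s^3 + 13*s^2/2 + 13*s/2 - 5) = (2*s + 3)/(2*s - 1)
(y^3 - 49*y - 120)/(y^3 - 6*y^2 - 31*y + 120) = (y + 3)/(y - 3)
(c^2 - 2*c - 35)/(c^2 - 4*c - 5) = (-c^2 + 2*c + 35)/(-c^2 + 4*c + 5)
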